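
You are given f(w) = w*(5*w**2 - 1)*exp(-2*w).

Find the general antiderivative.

F(w) = -5*w**3*exp(-2*w)/2 - 15*w**2*exp(-2*w)/4 - 13*w*exp(-2*w)/4 - 13*exp(-2*w)/8 + C

f has the shape u'v + uv' for u = -5*w**3/2 - 15*w**2/4 - 13*w/4 - 13/8 and v = exp(-2*w) — it is the derivative of the product u*v.
Check: d/dw[-5*w**3*exp(-2*w)/2 - 15*w**2*exp(-2*w)/4 - 13*w*exp(-2*w)/4 - 13*exp(-2*w)/8] = (5*w**3 - w)*exp(-2*w), which equals f(w).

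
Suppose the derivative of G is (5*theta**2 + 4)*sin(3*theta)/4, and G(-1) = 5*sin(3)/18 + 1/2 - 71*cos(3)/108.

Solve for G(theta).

G(theta) = -5*theta**2*cos(3*theta)/12 + 5*theta*sin(3*theta)/18 - 13*cos(3*theta)/54 + 1/2

Whatever form G(theta) takes, its d/dtheta must return the stated G'(theta).
A general antiderivative is -5*theta**2*cos(3*theta)/12 + 5*theta*sin(3*theta)/18 - 13*cos(3*theta)/54 + C.
The condition gives C = 5*sin(3)/18 + 1/2 - 71*cos(3)/108 - (5*sin(3)/18 - 71*cos(3)/108) = 1/2.
So G(theta) = -5*theta**2*cos(3*theta)/12 + 5*theta*sin(3*theta)/18 - 13*cos(3*theta)/54 + 1/2.
Check: d/dtheta[-5*theta**2*cos(3*theta)/12 + 5*theta*sin(3*theta)/18 - 13*cos(3*theta)/54 + 1/2] = 5*theta**2*sin(3*theta)/4 + sin(3*theta), which equals G'(theta).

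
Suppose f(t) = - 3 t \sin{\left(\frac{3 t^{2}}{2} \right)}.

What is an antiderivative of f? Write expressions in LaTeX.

An antiderivative is F(t) = \cos{\left(\frac{3 t^{2}}{2} \right)}.

The substitution u = \frac{3 t^{2}}{2} works: f is exactly (dF/du)*(du/dt) for that inner function.
Check: d/dt[\cos{\left(\frac{3 t^{2}}{2} \right)}] = - 3 t \sin{\left(\frac{3 t^{2}}{2} \right)} = f(t).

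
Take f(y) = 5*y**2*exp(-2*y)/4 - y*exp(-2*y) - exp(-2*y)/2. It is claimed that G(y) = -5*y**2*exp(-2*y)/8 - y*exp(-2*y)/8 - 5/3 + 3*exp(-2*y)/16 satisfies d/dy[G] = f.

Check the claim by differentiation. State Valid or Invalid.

Valid - differentiating G returns exactly f.

d/dy[G] = (5*y**2 - 4*y - 2)*exp(-2*y)/4
This equals f(y) exactly, so the claim holds.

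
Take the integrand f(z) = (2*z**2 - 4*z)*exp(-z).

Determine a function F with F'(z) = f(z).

An antiderivative is F(z) = -2*z**2*exp(-z).

Recognize the product-rule pattern: f = u'v + uv' with u = -2*z**2, v = exp(-z), so integration by parts undoes it.
Check: d/dz[-2*z**2*exp(-z)] = (2*z**2 - 4*z)*exp(-z) = f(z).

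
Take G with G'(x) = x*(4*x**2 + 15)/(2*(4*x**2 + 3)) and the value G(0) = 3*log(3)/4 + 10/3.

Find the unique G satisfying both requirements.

A candidate passes only if d/dx[G] lands on the given G'(x) exactly.
A general antiderivative is x**2/4 + 3*log(4*x**2 + 3)/4 + 4/3 + C.
The condition gives C = 3*log(3)/4 + 10/3 - (3*log(3)/4 + 4/3) = 2.
So G(x) = (3*x**2 + 9*log(4*x**2 + 3) + 40)/12.
Check: d/dx[(3*x**2 + 9*log(4*x**2 + 3) + 40)/12] = (4*x**3 + 15*x)/(8*x**2 + 6), which equals G'(x).

G(x) = (3*x**2 + 9*log(4*x**2 + 3) + 40)/12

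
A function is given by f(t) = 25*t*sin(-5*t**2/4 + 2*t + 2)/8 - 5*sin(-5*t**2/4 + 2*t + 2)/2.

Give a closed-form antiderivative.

An antiderivative is F(t) = 5*cos(-5*t**2/4 + 2*t + 2)/4.

The substitution u = -5*t**2/4 + 2*t + 2 works: f is exactly (dF/du)*(du/dt) for that inner function.
Check: d/dt[5*cos(-5*t**2/4 + 2*t + 2)/4] = 25*t*sin(-5*t**2/4 + 2*t + 2)/8 - 5*sin(-5*t**2/4 + 2*t + 2)/2 = f(t).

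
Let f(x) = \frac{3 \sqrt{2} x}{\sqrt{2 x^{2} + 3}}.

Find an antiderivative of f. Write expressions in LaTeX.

An antiderivative is F(x) = \frac{3 \sqrt{2} \sqrt{2 x^{2} + 3}}{2}.

The substitution u = x^{2} + \frac{3}{2} works: f is exactly (dF/du)*(du/dx) for that inner function.
Check: d/dx[\frac{3 \sqrt{2} \sqrt{2 x^{2} + 3}}{2}] = \frac{3 \sqrt{2} x}{\sqrt{2 x^{2} + 3}} = f(x).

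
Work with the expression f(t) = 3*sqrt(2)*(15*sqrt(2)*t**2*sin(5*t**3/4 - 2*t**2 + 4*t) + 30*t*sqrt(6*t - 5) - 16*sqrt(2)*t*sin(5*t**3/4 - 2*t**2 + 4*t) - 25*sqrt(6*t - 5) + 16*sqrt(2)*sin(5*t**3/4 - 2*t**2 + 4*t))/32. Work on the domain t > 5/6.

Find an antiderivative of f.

An antiderivative is F(t) = (36*sqrt(2)*t**2*sqrt(6*t - 5) - 60*sqrt(2)*t*sqrt(6*t - 5) + 25*sqrt(2)*sqrt(6*t - 5) - 24*cos(5*t**3/4 - 2*t**2 + 4*t))/32.

Differentiate the proposed F(t) back; it has to land on f(t) exactly.
Check: d/dt[(36*sqrt(2)*t**2*sqrt(6*t - 5) - 60*sqrt(2)*t*sqrt(6*t - 5) + 25*sqrt(2)*sqrt(6*t - 5) - 24*cos(5*t**3/4 - 2*t**2 + 4*t))/32] = (90*t**2*sqrt(6*t - 5)*sin(5*t**3/4 - 2*t**2 + 4*t) + 540*sqrt(2)*t**2 - 96*t*sqrt(6*t - 5)*sin(5*t**3/4 - 2*t**2 + 4*t) - 900*sqrt(2)*t + 96*sqrt(6*t - 5)*sin(5*t**3/4 - 2*t**2 + 4*t) + 375*sqrt(2))/(32*sqrt(6*t - 5)), which equals f(t).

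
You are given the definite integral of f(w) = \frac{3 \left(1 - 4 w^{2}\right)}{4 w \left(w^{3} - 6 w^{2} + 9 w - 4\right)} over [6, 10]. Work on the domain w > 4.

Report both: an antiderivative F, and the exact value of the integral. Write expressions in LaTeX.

Factor the denominator (4 w \left(w - 4\right) \left(w - 1\right)^{2}) and decompose: f = \frac{3}{2 \left(w - 1\right)} + \frac{3}{4 \left(w - 1\right)^{2}} - \frac{21}{16 \left(w - 4\right)} - \frac{3}{16 w}; each piece integrates to a log, atan, or power term.
F(w) = \frac{- 3 w \log{\left(w \right)} - 21 w \log{\left(w - 4 \right)} + 24 w \log{\left(w - 1 \right)} + 3 \log{\left(w \right)} + 21 \log{\left(w - 4 \right)} - 24 \log{\left(w - 1 \right)} - 12}{16 w - 16} is an antiderivative of f.
Check: d/dw[\frac{- 3 w \log{\left(w \right)} - 21 w \log{\left(w - 4 \right)} + 24 w \log{\left(w - 1 \right)} + 3 \log{\left(w \right)} + 21 \log{\left(w - 4 \right)} - 24 \log{\left(w - 1 \right)} - 12}{16 w - 16}] = \frac{3 - 12 w^{2}}{4 w^{4} - 24 w^{3} + 36 w^{2} - 16 w}, which equals f(w).
F(10) = - \frac{21 \log{\left(6 \right)}}{16} - \frac{3 \log{\left(10 \right)}}{16} - \frac{1}{12} + \frac{3 \log{\left(9 \right)}}{2}; F(6) = - \frac{21 \log{\left(2 \right)}}{16} - \frac{3 \log{\left(6 \right)}}{16} - \frac{3}{20} + \frac{3 \log{\left(5 \right)}}{2}.
Integral = F(10) - F(6) = - \frac{3 \log{\left(5 \right)}}{2} - \frac{9 \log{\left(6 \right)}}{8} - \frac{3 \log{\left(10 \right)}}{16} + \frac{1}{15} + \frac{21 \log{\left(2 \right)}}{16} + \frac{3 \log{\left(9 \right)}}{2}.

Antiderivative: F(w) = \frac{- 3 w \log{\left(w \right)} - 21 w \log{\left(w - 4 \right)} + 24 w \log{\left(w - 1 \right)} + 3 \log{\left(w \right)} + 21 \log{\left(w - 4 \right)} - 24 \log{\left(w - 1 \right)} - 12}{16 w - 16}; value = - \frac{3 \log{\left(5 \right)}}{2} - \frac{9 \log{\left(6 \right)}}{8} - \frac{3 \log{\left(10 \right)}}{16} + \frac{1}{15} + \frac{21 \log{\left(2 \right)}}{16} + \frac{3 \log{\left(9 \right)}}{2}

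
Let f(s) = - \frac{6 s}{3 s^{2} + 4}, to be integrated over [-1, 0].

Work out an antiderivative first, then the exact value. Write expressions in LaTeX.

f matches the chain-rule pattern g'(h)*h' with inner function h(s) = 3 s^{2} + 4; substituting u = h(s) collapses the integral.
F(s) = - \log{\left(3 s^{2} + 4 \right)} is an antiderivative of f.
Check: d/ds[- \log{\left(3 s^{2} + 4 \right)}] = - \frac{6 s}{3 s^{2} + 4} = f(s).
F(0) = - \log{\left(4 \right)}; F(-1) = - \log{\left(7 \right)}.
Integral = F(0) - F(-1) = - \log{\left(4 \right)} + \log{\left(7 \right)}.

Antiderivative: F(s) = - \log{\left(3 s^{2} + 4 \right)}; value = - \log{\left(4 \right)} + \log{\left(7 \right)}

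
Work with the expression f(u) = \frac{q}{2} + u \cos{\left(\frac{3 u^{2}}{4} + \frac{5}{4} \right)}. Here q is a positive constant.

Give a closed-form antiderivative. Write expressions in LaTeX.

Since d/du undoes antidifferentiation here, F'(u) = f(u) is required of F(u).
Check: d/du[\frac{q u}{2} + \frac{2 \sin{\left(\frac{3 u^{2}}{4} + \frac{5}{4} \right)}}{3}] = \frac{q}{2} + u \cos{\left(\frac{3 u^{2}}{4} + \frac{5}{4} \right)} = f(u).

An antiderivative is F(u) = \frac{q u}{2} + \frac{2 \sin{\left(\frac{3 u^{2}}{4} + \frac{5}{4} \right)}}{3}.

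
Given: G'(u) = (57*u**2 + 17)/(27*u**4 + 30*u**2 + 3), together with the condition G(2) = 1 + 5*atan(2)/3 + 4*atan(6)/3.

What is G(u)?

Recover the given G'(u) by differentiating a candidate G(u); any mismatch rules it out.
A general antiderivative is 5*atan(u)/3 + 4*atan(3*u)/3 + C.
The condition gives C = 1 + 5*atan(2)/3 + 4*atan(6)/3 - (5*atan(2)/3 + 4*atan(6)/3) = 1.
So G(u) = 5*atan(u)/3 + 4*atan(3*u)/3 + 1.
Check: d/du[5*atan(u)/3 + 4*atan(3*u)/3 + 1] = (57*u**2 + 17)/(27*u**4 + 30*u**2 + 3) = G'(u).

G(u) = 5*atan(u)/3 + 4*atan(3*u)/3 + 1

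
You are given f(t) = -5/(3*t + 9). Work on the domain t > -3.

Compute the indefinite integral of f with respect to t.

F(t) = -5*log(t + 3)/3 + C

Differentiate the proposed F(t) back; it has to land on f(t) exactly.
Check: d/dt[-5*log(t + 3)/3] = -5/(3*t + 9) = f(t).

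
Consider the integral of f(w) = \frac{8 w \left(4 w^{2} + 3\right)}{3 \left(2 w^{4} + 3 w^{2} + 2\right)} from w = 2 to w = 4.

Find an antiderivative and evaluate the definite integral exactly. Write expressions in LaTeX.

Antiderivative: F(w) = \frac{4 \log{\left(w^{4} + \frac{3 w^{2}}{2} + 1 \right)}}{3}; value = - \frac{4 \log{\left(23 \right)}}{3} + \frac{4 \log{\left(281 \right)}}{3}

The substitution u = w^{4} + \frac{3 w^{2}}{2} + 1 works: f is exactly (dF/du)*(du/dw) for that inner function.
F(w) = \frac{4 \log{\left(w^{4} + \frac{3 w^{2}}{2} + 1 \right)}}{3} is an antiderivative of f.
Check: d/dw[\frac{4 \log{\left(w^{4} + \frac{3 w^{2}}{2} + 1 \right)}}{3}] = \frac{32 w^{3} + 24 w}{6 w^{4} + 9 w^{2} + 6}, which equals f(w).
F(4) = \frac{4 \log{\left(281 \right)}}{3}; F(2) = \frac{4 \log{\left(23 \right)}}{3}.
Integral = F(4) - F(2) = - \frac{4 \log{\left(23 \right)}}{3} + \frac{4 \log{\left(281 \right)}}{3}.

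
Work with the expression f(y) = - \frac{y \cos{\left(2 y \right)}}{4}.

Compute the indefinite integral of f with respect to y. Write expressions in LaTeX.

A first test for any F(y): its y-derivative must equal f(y) identically.
Check: d/dy[\frac{- 2 y \sin{\left(2 y \right)} - \cos{\left(2 y \right)}}{16}] = - \frac{y \cos{\left(2 y \right)}}{4} = f(y).

F(y) = \frac{- 2 y \sin{\left(2 y \right)} - \cos{\left(2 y \right)}}{16} + C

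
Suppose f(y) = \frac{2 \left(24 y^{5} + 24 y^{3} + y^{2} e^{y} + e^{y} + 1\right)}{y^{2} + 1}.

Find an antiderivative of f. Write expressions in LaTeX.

An antiderivative is F(y) = 2 \left(6 y^{4} + e^{y} + \operatorname{atan}{\left(y \right)}\right).

Whatever form F(y) takes, F'(y) = f(y) is non-negotiable.
Check: d/dy[2 \left(6 y^{4} + e^{y} + \operatorname{atan}{\left(y \right)}\right)] = \frac{48 y^{5} + 48 y^{3} + 2 y^{2} e^{y} + 2 e^{y} + 2}{y^{2} + 1}, which equals f(y).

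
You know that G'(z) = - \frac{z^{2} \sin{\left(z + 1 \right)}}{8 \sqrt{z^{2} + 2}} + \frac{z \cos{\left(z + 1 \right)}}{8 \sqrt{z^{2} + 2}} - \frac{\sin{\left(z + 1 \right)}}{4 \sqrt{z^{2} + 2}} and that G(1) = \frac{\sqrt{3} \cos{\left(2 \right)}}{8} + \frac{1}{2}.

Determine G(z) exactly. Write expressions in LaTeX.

G(z) = \frac{\sqrt{z^{2} + 2} \cos{\left(z + 1 \right)} + 4}{8}

Recognize the product-rule pattern: G'(z) = u'v + uv' with u = \frac{\sqrt{z^{2} + 2}}{8}, v = \cos{\left(z + 1 \right)}, so integration by parts undoes it.
A general antiderivative is \frac{\sqrt{z^{2} + 2} \cos{\left(z + 1 \right)}}{8} + C.
The condition gives C = \frac{\sqrt{3} \cos{\left(2 \right)}}{8} + \frac{1}{2} - (\frac{\sqrt{3} \cos{\left(2 \right)}}{8}) = \frac{1}{2}.
So G(z) = \frac{\sqrt{z^{2} + 2} \cos{\left(z + 1 \right)} + 4}{8}.
Check: d/dz[\frac{\sqrt{z^{2} + 2} \cos{\left(z + 1 \right)} + 4}{8}] = \frac{- z^{2} \sin{\left(z + 1 \right)} + z \cos{\left(z + 1 \right)} - 2 \sin{\left(z + 1 \right)}}{8 \sqrt{z^{2} + 2}}, which equals G'(z).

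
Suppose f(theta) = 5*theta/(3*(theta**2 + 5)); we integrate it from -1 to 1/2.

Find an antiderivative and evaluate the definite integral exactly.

The substitution u = theta**2 + 5 works: f is exactly (dF/du)*(du/dtheta) for that inner function.
F(theta) = 5*log(theta**2 + 5)/6 is an antiderivative of f.
Check: d/dtheta[5*log(theta**2 + 5)/6] = 5*theta/(3*theta**2 + 15), which equals f(theta).
F(1/2) = 5*log(21/4)/6; F(-1) = 5*log(6)/6.
Integral = F(1/2) - F(-1) = -5*log(6)/6 + 5*log(21/4)/6.

Antiderivative: F(theta) = 5*log(theta**2 + 5)/6; value = -5*log(6)/6 + 5*log(21/4)/6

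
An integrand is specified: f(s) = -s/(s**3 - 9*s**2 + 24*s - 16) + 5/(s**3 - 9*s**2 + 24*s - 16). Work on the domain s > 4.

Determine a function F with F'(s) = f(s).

Factor the denominator ((s - 4)**2*(s - 1)) and decompose: f = 4/(9*(s - 1)) - 4/(9*(s - 4)) + 1/(3*(s - 4)**2); each piece integrates to a log, atan, or power term.
Check: d/ds[-4*log(s - 4)/9 + 4*log(s - 1)/9 - 1/(3*s - 12)] = (5 - s)/(s**3 - 9*s**2 + 24*s - 16), which equals f(s).

An antiderivative is F(s) = -4*log(s - 4)/9 + 4*log(s - 1)/9 - 1/(3*s - 12).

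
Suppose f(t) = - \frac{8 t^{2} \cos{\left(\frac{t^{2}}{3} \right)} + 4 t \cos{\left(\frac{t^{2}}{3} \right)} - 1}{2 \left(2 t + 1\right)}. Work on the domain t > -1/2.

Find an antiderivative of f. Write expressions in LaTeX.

Recover f(t) by differentiating a candidate F(t); any mismatch rules it out.
Check: d/dt[\frac{\log{\left(2 t + 1 \right)}}{4} - 3 \sin{\left(\frac{t^{2}}{3} \right)}] = \frac{- 8 t^{2} \cos{\left(\frac{t^{2}}{3} \right)} - 4 t \cos{\left(\frac{t^{2}}{3} \right)} + 1}{4 t + 2}, which equals f(t).

An antiderivative is F(t) = \frac{\log{\left(2 t + 1 \right)}}{4} - 3 \sin{\left(\frac{t^{2}}{3} \right)}.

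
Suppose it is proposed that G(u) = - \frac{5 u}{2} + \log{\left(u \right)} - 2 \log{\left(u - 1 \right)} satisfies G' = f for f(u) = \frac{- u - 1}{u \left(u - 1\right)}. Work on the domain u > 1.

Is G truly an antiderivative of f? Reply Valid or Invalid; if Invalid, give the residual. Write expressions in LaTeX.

d/du[G] = \frac{- 5 u^{2} + 3 u - 2}{2 u^{2} - 2 u}
d/du[G] - f(u) = - \frac{5}{2} != 0.

Invalid: d/du[G] - f = - \frac{5}{2}, which is not 0.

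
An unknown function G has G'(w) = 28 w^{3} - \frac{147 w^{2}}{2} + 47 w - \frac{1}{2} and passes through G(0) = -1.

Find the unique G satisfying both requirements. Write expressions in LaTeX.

The integrand splits into summands that can be handled one at a time.
A general antiderivative is w^{4} - \frac{w^{3}}{2} - \frac{w^{2}}{2} - \frac{w}{2} + \frac{3 \left(- 2 w^{2} + 4 w\right)^{2}}{2} + C.
The condition gives C = -1 - (0) = -1.
So G(w) = 7 w^{4} - \frac{49 w^{3}}{2} + \frac{47 w^{2}}{2} - \frac{w}{2} - 1.
Check: d/dw[7 w^{4} - \frac{49 w^{3}}{2} + \frac{47 w^{2}}{2} - \frac{w}{2} - 1] = 28 w^{3} - \frac{147 w^{2}}{2} + 47 w - \frac{1}{2} = G'(w).

G(w) = 7 w^{4} - \frac{49 w^{3}}{2} + \frac{47 w^{2}}{2} - \frac{w}{2} - 1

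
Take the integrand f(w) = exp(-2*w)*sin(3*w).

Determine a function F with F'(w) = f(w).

An antiderivative is F(w) = -(2*sin(3*w) + 3*cos(3*w))*exp(-2*w)/13.

Recover f(w) by differentiating a candidate F(w); any mismatch rules it out.
Check: d/dw[-(2*sin(3*w) + 3*cos(3*w))*exp(-2*w)/13] = exp(-2*w)*sin(3*w) = f(w).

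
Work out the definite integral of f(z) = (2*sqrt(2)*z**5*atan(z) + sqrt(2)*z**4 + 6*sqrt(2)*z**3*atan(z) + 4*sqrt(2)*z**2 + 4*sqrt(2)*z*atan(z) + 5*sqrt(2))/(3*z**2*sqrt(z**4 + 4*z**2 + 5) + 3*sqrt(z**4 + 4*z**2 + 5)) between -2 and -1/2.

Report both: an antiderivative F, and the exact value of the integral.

Antiderivative: F(z) = sqrt(2)*sqrt(z**4 + 4*z**2 + 5)*atan(z)/3; value = -sqrt(194)*atan(1/2)/12 + sqrt(74)*atan(2)/3

f has the shape u'v + uv' for u = 2*sqrt(z**4/2 + 2*z**2 + 5/2)/3 and v = atan(z) — it is the derivative of the product u*v.
F(z) = sqrt(2)*sqrt(z**4 + 4*z**2 + 5)*atan(z)/3 is an antiderivative of f.
Check: d/dz[sqrt(2)*sqrt(z**4 + 4*z**2 + 5)*atan(z)/3] = (2*sqrt(2)*z**5*atan(z) + sqrt(2)*z**4 + 6*sqrt(2)*z**3*atan(z) + 4*sqrt(2)*z**2 + 4*sqrt(2)*z*atan(z) + 5*sqrt(2))/(3*z**2*sqrt(z**4 + 4*z**2 + 5) + 3*sqrt(z**4 + 4*z**2 + 5)) = f(z).
F(-1/2) = -sqrt(194)*atan(1/2)/12; F(-2) = -sqrt(74)*atan(2)/3.
Integral = F(-1/2) - F(-2) = -sqrt(194)*atan(1/2)/12 + sqrt(74)*atan(2)/3.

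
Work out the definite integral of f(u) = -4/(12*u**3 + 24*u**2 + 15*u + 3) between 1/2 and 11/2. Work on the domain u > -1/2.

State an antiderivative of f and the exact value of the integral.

Antiderivative: F(u) = 4*log(u + 1/2)/3 - 4*log(u + 1)/3 + 4/(6*u + 3); value = -4*log(13/2)/3 - 5/9 + 4*log(3/2)/3 + 4*log(6)/3

Factor the denominator (3*(u + 1)*(2*u + 1)**2) and decompose: f = 8/(3*(2*u + 1)) - 8/(3*(2*u + 1)**2) - 4/(3*(u + 1)); each piece integrates to a log, atan, or power term.
F(u) = 4*log(u + 1/2)/3 - 4*log(u + 1)/3 + 4/(6*u + 3) is an antiderivative of f.
Check: d/du[4*log(u + 1/2)/3 - 4*log(u + 1)/3 + 4/(6*u + 3)] = -4/(12*u**3 + 24*u**2 + 15*u + 3) = f(u).
F(11/2) = -4*log(13/2)/3 + 1/9 + 4*log(6)/3; F(1/2) = 2/3 - 4*log(3/2)/3.
Integral = F(11/2) - F(1/2) = -4*log(13/2)/3 - 5/9 + 4*log(3/2)/3 + 4*log(6)/3.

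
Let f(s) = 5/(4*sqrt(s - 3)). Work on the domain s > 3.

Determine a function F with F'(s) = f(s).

An antiderivative F(s) passes only if d/ds[F] lands on f(s) exactly.
Check: d/ds[5*sqrt(s - 3)/2] = 5/(4*sqrt(s - 3)) = f(s).

An antiderivative is F(s) = 5*sqrt(s - 3)/2.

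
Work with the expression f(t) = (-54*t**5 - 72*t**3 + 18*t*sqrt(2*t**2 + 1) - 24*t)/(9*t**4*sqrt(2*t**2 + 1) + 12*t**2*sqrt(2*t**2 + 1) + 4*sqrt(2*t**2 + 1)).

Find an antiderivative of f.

For F(t) to be correct the identity F'(t) - f(t) = 0 must hold.
Check: d/dt[-3*sqrt(2*t**2 + 1) - 3/(3*t**2 + 2)] = (-54*t**5 - 72*t**3 + 18*t*sqrt(2*t**2 + 1) - 24*t)/(9*t**4*sqrt(2*t**2 + 1) + 12*t**2*sqrt(2*t**2 + 1) + 4*sqrt(2*t**2 + 1)) = f(t).

An antiderivative is F(t) = -3*sqrt(2*t**2 + 1) - 3/(3*t**2 + 2).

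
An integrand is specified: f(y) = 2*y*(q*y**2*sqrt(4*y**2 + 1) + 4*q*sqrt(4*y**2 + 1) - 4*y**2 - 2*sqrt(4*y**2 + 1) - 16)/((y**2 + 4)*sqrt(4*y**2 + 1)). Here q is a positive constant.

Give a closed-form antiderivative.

Differentiate the proposed F(y) back; it has to land on f(y) exactly.
Check: d/dy[q*y**2 - 2*sqrt(4*y**2 + 1) - 2*log(y**2/2 + 2)] = (2*q*y**3*sqrt(4*y**2 + 1) + 8*q*y*sqrt(4*y**2 + 1) - 8*y**3 - 4*y*sqrt(4*y**2 + 1) - 32*y)/(y**2*sqrt(4*y**2 + 1) + 4*sqrt(4*y**2 + 1)), which equals f(y).

An antiderivative is F(y) = q*y**2 - 2*sqrt(4*y**2 + 1) - 2*log(y**2/2 + 2).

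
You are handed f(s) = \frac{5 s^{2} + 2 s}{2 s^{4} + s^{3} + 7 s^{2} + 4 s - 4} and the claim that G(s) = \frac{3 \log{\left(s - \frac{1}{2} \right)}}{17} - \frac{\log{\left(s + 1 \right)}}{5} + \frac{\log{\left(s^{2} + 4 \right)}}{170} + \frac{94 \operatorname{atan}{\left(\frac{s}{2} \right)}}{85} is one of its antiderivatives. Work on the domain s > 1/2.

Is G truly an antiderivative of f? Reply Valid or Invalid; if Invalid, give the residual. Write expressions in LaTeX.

d/ds[G] = \frac{- 2 s^{3} + 424 s^{2} + 171 s}{170 s^{4} + 85 s^{3} + 595 s^{2} + 340 s - 340}
d/ds[G] - f(s) = - \frac{s}{85 s^{2} + 340} != 0.

Invalid: d/ds[G] - f = - \frac{s}{85 s^{2} + 340}, which is not 0.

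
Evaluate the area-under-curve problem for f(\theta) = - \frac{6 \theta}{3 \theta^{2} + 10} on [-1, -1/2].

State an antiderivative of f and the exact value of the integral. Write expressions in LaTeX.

Antiderivative: F(\theta) = - \log{\left(\frac{3 \theta^{2}}{2} + 5 \right)}; value = - \log{\left(\frac{43}{8} \right)} + \log{\left(\frac{13}{2} \right)}

f matches the chain-rule pattern g'(h)*h' with inner function h(\theta) = \frac{3 \theta^{2}}{2} + 5; substituting u = h(\theta) collapses the integral.
F(\theta) = - \log{\left(\frac{3 \theta^{2}}{2} + 5 \right)} is an antiderivative of f.
Check: d/d\theta[- \log{\left(\frac{3 \theta^{2}}{2} + 5 \right)}] = - \frac{6 \theta}{3 \theta^{2} + 10} = f(\theta).
F(-1/2) = - \log{\left(\frac{43}{8} \right)}; F(-1) = - \log{\left(\frac{13}{2} \right)}.
Integral = F(-1/2) - F(-1) = - \log{\left(\frac{43}{8} \right)} + \log{\left(\frac{13}{2} \right)}.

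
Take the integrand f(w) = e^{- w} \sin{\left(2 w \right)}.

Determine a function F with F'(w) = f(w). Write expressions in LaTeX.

Any candidate F(w) must reproduce f(w) exactly when differentiated.
Check: d/dw[- \frac{\left(\sin{\left(2 w \right)} + 2 \cos{\left(2 w \right)}\right) e^{- w}}{5}] = e^{- w} \sin{\left(2 w \right)} = f(w).

An antiderivative is F(w) = - \frac{\left(\sin{\left(2 w \right)} + 2 \cos{\left(2 w \right)}\right) e^{- w}}{5}.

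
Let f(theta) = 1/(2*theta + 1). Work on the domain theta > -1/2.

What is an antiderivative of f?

An antiderivative is F(theta) = log(2*theta + 1)/2.

Any candidate F(theta) must reproduce f(theta) exactly when differentiated.
Check: d/dtheta[log(2*theta + 1)/2] = 1/(2*theta + 1) = f(theta).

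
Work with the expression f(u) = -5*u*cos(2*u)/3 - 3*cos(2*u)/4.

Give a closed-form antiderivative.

An antiderivative is F(u) = -5*u*sin(2*u)/6 - 3*sin(2*u)/8 - 5*cos(2*u)/12.

The integrand splits into summands that can be handled one at a time.
Check: d/du[-5*u*sin(2*u)/6 - 3*sin(2*u)/8 - 5*cos(2*u)/12] = -5*u*cos(2*u)/3 - 3*cos(2*u)/4 = f(u).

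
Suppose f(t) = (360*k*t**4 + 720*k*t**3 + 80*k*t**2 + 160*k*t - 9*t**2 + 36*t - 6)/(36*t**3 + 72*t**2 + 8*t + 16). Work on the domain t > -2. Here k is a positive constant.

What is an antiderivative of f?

A candidate is checked by its d/dt: the result must match f(t).
Check: d/dt[5*k*t**2 - 3*log(t + 2)/4 + log(3*t**2 + 2/3)/4] = (360*k*t**4 + 720*k*t**3 + 80*k*t**2 + 160*k*t - 9*t**2 + 36*t - 6)/(36*t**3 + 72*t**2 + 8*t + 16) = f(t).

An antiderivative is F(t) = 5*k*t**2 - 3*log(t + 2)/4 + log(3*t**2 + 2/3)/4.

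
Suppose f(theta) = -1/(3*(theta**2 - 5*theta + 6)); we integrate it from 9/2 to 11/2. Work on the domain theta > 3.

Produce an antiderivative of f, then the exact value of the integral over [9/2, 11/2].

Antiderivative: F(theta) = -log(theta - 3)/3 + log(theta - 2)/3; value = -2*log(5/2)/3 + log(3/2)/3 + log(7/2)/3

The denominator factors as 3*(theta - 3)*(theta - 2); partial fractions split f into directly integrable pieces: 1/(3*(theta - 2)) - 1/(3*(theta - 3)).
F(theta) = -log(theta - 3)/3 + log(theta - 2)/3 is an antiderivative of f.
Check: d/dtheta[-log(theta - 3)/3 + log(theta - 2)/3] = -1/(3*theta**2 - 15*theta + 18), which equals f(theta).
F(11/2) = -log(5/2)/3 + log(7/2)/3; F(9/2) = -log(3/2)/3 + log(5/2)/3.
Integral = F(11/2) - F(9/2) = -2*log(5/2)/3 + log(3/2)/3 + log(7/2)/3.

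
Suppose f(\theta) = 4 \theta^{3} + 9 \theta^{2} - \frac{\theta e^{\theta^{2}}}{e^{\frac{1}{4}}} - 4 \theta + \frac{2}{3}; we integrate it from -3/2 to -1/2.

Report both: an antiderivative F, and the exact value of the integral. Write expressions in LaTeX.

Antiderivative: F(\theta) = \theta^{4} + 3 \theta^{3} - 2 \theta^{2} + \frac{2 \theta}{3} - \frac{e^{\theta^{2}}}{2 e^{\frac{1}{4}}}; value = \frac{e^{2}}{2} + \frac{107}{12}

Integrate term by term and add the pieces.
F(\theta) = \theta^{4} + 3 \theta^{3} - 2 \theta^{2} + \frac{2 \theta}{3} - \frac{e^{\theta^{2}}}{2 e^{\frac{1}{4}}} is an antiderivative of f.
Check: d/d\theta[\theta^{4} + 3 \theta^{3} - 2 \theta^{2} + \frac{2 \theta}{3} - \frac{e^{\theta^{2}}}{2 e^{\frac{1}{4}}}] = \frac{12 \theta^{3} e^{\frac{1}{4}} + 27 \theta^{2} e^{\frac{1}{4}} - 3 \theta e^{\theta^{2}} - 12 \theta e^{\frac{1}{4}} + 2 e^{\frac{1}{4}}}{3 e^{\frac{1}{4}}}, which equals f(\theta).
F(-1/2) = - \frac{79}{48}; F(-3/2) = - \frac{169}{16} - \frac{e^{2}}{2}.
Integral = F(-1/2) - F(-3/2) = \frac{e^{2}}{2} + \frac{107}{12}.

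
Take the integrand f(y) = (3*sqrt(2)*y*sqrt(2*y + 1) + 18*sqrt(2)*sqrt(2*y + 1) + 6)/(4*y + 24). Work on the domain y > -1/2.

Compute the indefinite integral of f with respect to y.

F(y) = (y + 1/2)**(3/2) + 3*log(y/2 + 3)/2 + C

Check any antiderivative F(y) by computing F'(y) and comparing it with f(y).
Check: d/dy[(y + 1/2)**(3/2) + 3*log(y/2 + 3)/2] = (3*y*sqrt(2*y + 1) + 18*sqrt(2*y + 1) + 3*sqrt(2))/(2*sqrt(2)*y + 12*sqrt(2)), which equals f(y).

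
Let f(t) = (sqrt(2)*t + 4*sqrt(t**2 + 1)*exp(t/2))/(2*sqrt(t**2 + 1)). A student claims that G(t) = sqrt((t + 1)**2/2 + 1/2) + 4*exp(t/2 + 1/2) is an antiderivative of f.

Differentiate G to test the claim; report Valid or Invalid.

Invalid: d/dt[G] - f = (sqrt(2)*t*sqrt(t**2 + 1) - sqrt(2)*t*sqrt(t**2 + 2*t + 2) - 4*sqrt(t**2 + 1)*sqrt(t**2 + 2*t + 2)*exp(t/2) + 4*sqrt(t**2 + 1)*sqrt(t**2 + 2*t + 2)*exp(1/2)*exp(t/2) + sqrt(2)*sqrt(t**2 + 1))/(2*sqrt(t**2 + 1)*sqrt(t**2 + 2*t + 2)), which is not 0.

d/dt[G] = (sqrt(2)*t + 4*sqrt(t**2 + 2*t + 2)*exp(1/2)*exp(t/2) + sqrt(2))/(2*sqrt(t**2 + 2*t + 2))
d/dt[G] - f(t) = (sqrt(2)*t*sqrt(t**2 + 1) - sqrt(2)*t*sqrt(t**2 + 2*t + 2) - 4*sqrt(t**2 + 1)*sqrt(t**2 + 2*t + 2)*exp(t/2) + 4*sqrt(t**2 + 1)*sqrt(t**2 + 2*t + 2)*exp(1/2)*exp(t/2) + sqrt(2)*sqrt(t**2 + 1))/(2*sqrt(t**2 + 1)*sqrt(t**2 + 2*t + 2)) != 0.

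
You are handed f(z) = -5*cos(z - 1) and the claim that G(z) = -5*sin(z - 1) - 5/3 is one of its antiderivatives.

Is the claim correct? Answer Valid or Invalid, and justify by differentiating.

Valid - the claim checks out under differentiation.

d/dz[G] = -5*cos(z - 1)
This equals f(z) exactly, so the claim holds.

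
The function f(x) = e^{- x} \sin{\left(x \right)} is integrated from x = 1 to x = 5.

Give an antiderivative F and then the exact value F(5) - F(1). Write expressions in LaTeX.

Check any antiderivative F(x) by computing F'(x) and comparing it with f(x).
F(x) = - \frac{e^{- x} \sin{\left(x \right)}}{2} - \frac{e^{- x} \cos{\left(x \right)}}{2} is an antiderivative of f.
Check: d/dx[- \frac{e^{- x} \sin{\left(x \right)}}{2} - \frac{e^{- x} \cos{\left(x \right)}}{2}] = e^{- x} \sin{\left(x \right)} = f(x).
F(5) = - \frac{\cos{\left(5 \right)}}{2 e^{5}} - \frac{\sin{\left(5 \right)}}{2 e^{5}}; F(1) = - \frac{\sin{\left(1 \right)}}{2 e} - \frac{\cos{\left(1 \right)}}{2 e}.
Integral = F(5) - F(1) = - \frac{\cos{\left(5 \right)}}{2 e^{5}} - \frac{\sin{\left(5 \right)}}{2 e^{5}} + \frac{\cos{\left(1 \right)}}{2 e} + \frac{\sin{\left(1 \right)}}{2 e}.

Antiderivative: F(x) = - \frac{e^{- x} \sin{\left(x \right)}}{2} - \frac{e^{- x} \cos{\left(x \right)}}{2}; value = - \frac{\cos{\left(5 \right)}}{2 e^{5}} - \frac{\sin{\left(5 \right)}}{2 e^{5}} + \frac{\cos{\left(1 \right)}}{2 e} + \frac{\sin{\left(1 \right)}}{2 e}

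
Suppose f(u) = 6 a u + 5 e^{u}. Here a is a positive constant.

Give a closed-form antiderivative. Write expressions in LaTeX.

An antiderivative is F(u) = 3 a u^{2} + 5 e^{u}.

The integrand splits into summands that can be handled one at a time.
Check: d/du[3 a u^{2} + 5 e^{u}] = 6 a u + 5 e^{u} = f(u).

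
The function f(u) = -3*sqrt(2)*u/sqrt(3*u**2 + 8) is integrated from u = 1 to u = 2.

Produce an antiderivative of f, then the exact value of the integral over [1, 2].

f matches the chain-rule pattern g'(h)*h' with inner function h(u) = 3*u**2/2 + 4; substituting w = h(u) collapses the integral.
F(u) = -sqrt(2)*sqrt(3*u**2 + 8) is an antiderivative of f.
Check: d/du[-sqrt(2)*sqrt(3*u**2 + 8)] = -3*sqrt(2)*u/sqrt(3*u**2 + 8) = f(u).
F(2) = -2*sqrt(10); F(1) = -sqrt(22).
Integral = F(2) - F(1) = -2*sqrt(10) + sqrt(22).

Antiderivative: F(u) = -sqrt(2)*sqrt(3*u**2 + 8); value = -2*sqrt(10) + sqrt(22)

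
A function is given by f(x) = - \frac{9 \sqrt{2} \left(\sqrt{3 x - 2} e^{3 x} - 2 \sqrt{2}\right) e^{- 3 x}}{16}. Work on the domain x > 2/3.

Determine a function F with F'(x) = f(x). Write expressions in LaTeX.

A candidate is checked by its d/dx: the result must match f(x).
Check: d/dx[- \frac{\left(3 \sqrt{2} x \sqrt{3 x - 2} e^{3 x} - 2 \sqrt{2} \sqrt{3 x - 2} e^{3 x} + 6\right) e^{- 3 x}}{8}] = \frac{\left(- 27 \sqrt{2} x e^{3 x} + 36 \sqrt{3 x - 2} + 18 \sqrt{2} e^{3 x}\right) e^{- 3 x}}{16 \sqrt{3 x - 2}}, which equals f(x).

An antiderivative is F(x) = - \frac{\left(3 \sqrt{2} x \sqrt{3 x - 2} e^{3 x} - 2 \sqrt{2} \sqrt{3 x - 2} e^{3 x} + 6\right) e^{- 3 x}}{8}.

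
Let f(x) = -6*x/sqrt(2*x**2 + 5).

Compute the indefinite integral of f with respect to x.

The substitution u = 2*x**2 + 5 works: f is exactly (dF/du)*(du/dx) for that inner function.
Check: d/dx[-3*sqrt(2*x**2 + 5)] = -6*x/sqrt(2*x**2 + 5) = f(x).

F(x) = -3*sqrt(2*x**2 + 5) + C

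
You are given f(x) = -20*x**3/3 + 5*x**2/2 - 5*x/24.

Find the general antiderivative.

The substitution u = -x**2 + x/4 works: f is exactly (dF/du)*(du/dx) for that inner function.
Check: d/dx[-5*x**4/3 + 5*x**3/6 - 5*x**2/48] = -20*x**3/3 + 5*x**2/2 - 5*x/24 = f(x).

F(x) = -5*x**4/3 + 5*x**3/6 - 5*x**2/48 + C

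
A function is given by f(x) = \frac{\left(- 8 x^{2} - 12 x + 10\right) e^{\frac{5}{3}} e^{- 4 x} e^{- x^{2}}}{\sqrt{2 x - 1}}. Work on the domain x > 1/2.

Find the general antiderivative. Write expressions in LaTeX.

F(x) = 2 \sqrt{2 x - 1} e^{\frac{5}{3}} e^{- 4 x} e^{- x^{2}} + C

f has the shape u'v + uv' for u = 2 \sqrt{2 x - 1} and v = e^{- x^{2} - 4 x + \frac{5}{3}} — it is the derivative of the product u*v.
Check: d/dx[2 \sqrt{2 x - 1} e^{\frac{5}{3}} e^{- 4 x} e^{- x^{2}}] = \frac{\left(- 8 x^{2} e^{\frac{5}{3}} - 12 x e^{\frac{5}{3}} + 10 e^{\frac{5}{3}}\right) e^{- 4 x} e^{- x^{2}}}{\sqrt{2 x - 1}}, which equals f(x).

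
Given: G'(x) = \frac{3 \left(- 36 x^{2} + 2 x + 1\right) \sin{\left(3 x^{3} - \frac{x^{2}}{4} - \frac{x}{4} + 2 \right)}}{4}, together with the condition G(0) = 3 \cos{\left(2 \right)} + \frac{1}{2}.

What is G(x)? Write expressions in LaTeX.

G(x) = 3 \cos{\left(3 x^{3} - \frac{x^{2}}{4} - \frac{x}{4} + 2 \right)} + \frac{1}{2}

G'(x) matches the chain-rule pattern g'(h)*h' with inner function h(x) = 3 x^{3} - \frac{x^{2}}{4} - \frac{x}{4} + 2; substituting u = h(x) collapses the integral.
A general antiderivative is 3 \cos{\left(3 x^{3} - \frac{x^{2}}{4} - \frac{x}{4} + 2 \right)} + C.
The condition gives C = 3 \cos{\left(2 \right)} + \frac{1}{2} - (3 \cos{\left(2 \right)}) = \frac{1}{2}.
So G(x) = 3 \cos{\left(3 x^{3} - \frac{x^{2}}{4} - \frac{x}{4} + 2 \right)} + \frac{1}{2}.
Check: d/dx[3 \cos{\left(3 x^{3} - \frac{x^{2}}{4} - \frac{x}{4} + 2 \right)} + \frac{1}{2}] = - 27 x^{2} \sin{\left(3 x^{3} - \frac{x^{2}}{4} - \frac{x}{4} + 2 \right)} + \frac{3 x \sin{\left(3 x^{3} - \frac{x^{2}}{4} - \frac{x}{4} + 2 \right)}}{2} + \frac{3 \sin{\left(3 x^{3} - \frac{x^{2}}{4} - \frac{x}{4} + 2 \right)}}{4}, which equals G'(x).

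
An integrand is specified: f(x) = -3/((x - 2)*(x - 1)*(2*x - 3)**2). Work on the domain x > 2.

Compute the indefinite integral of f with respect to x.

F(x) = -3*log(x - 2) + 3*log(x - 1) - 6/(2*x - 3) + C

The denominator factors as (x - 2)*(x - 1)*(2*x - 3)**2; partial fractions split f into directly integrable pieces: 12/(2*x - 3)**2 + 3/(x - 1) - 3/(x - 2).
Check: d/dx[-3*log(x - 2) + 3*log(x - 1) - 6/(2*x - 3)] = -3/(4*x**4 - 24*x**3 + 53*x**2 - 51*x + 18), which equals f(x).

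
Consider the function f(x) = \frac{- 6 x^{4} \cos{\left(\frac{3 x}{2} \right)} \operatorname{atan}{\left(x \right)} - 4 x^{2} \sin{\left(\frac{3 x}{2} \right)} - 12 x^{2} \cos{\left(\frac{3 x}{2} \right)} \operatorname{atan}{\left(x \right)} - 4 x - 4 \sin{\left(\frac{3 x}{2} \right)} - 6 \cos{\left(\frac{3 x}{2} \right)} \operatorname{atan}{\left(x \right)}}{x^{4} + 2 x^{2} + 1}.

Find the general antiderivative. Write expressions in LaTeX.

F(x) = - \frac{2 \left(2 x^{2} \sin{\left(\frac{3 x}{2} \right)} \operatorname{atan}{\left(x \right)} + 2 \sin{\left(\frac{3 x}{2} \right)} \operatorname{atan}{\left(x \right)} - 1\right)}{x^{2} + 1} + C

Whatever form F(x) takes, F'(x) = f(x) is non-negotiable.
Check: d/dx[- \frac{2 \left(2 x^{2} \sin{\left(\frac{3 x}{2} \right)} \operatorname{atan}{\left(x \right)} + 2 \sin{\left(\frac{3 x}{2} \right)} \operatorname{atan}{\left(x \right)} - 1\right)}{x^{2} + 1}] = \frac{- 6 x^{4} \cos{\left(\frac{3 x}{2} \right)} \operatorname{atan}{\left(x \right)} - 4 x^{2} \sin{\left(\frac{3 x}{2} \right)} - 12 x^{2} \cos{\left(\frac{3 x}{2} \right)} \operatorname{atan}{\left(x \right)} - 4 x - 4 \sin{\left(\frac{3 x}{2} \right)} - 6 \cos{\left(\frac{3 x}{2} \right)} \operatorname{atan}{\left(x \right)}}{x^{4} + 2 x^{2} + 1} = f(x).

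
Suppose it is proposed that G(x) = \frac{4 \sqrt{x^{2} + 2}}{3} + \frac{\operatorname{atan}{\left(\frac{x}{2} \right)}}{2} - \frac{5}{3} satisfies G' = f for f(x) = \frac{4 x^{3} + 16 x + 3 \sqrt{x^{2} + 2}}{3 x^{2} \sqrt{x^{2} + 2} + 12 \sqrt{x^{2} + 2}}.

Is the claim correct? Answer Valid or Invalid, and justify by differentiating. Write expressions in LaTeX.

d/dx[G] = \frac{4 x^{3} + 16 x + 3 \sqrt{x^{2} + 2}}{3 x^{2} \sqrt{x^{2} + 2} + 12 \sqrt{x^{2} + 2}}
This equals f(x) exactly, so the claim holds.

Valid. The derivative of G reproduces f.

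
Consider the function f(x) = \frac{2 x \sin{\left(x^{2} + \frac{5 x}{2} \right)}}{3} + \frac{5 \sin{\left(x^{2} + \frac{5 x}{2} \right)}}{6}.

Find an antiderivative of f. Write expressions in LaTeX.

An antiderivative is F(x) = - \frac{\cos{\left(x^{2} + \frac{5 x}{2} \right)}}{3}.

f matches the chain-rule pattern g'(h)*h' with inner function h(x) = x^{2} + \frac{5 x}{2}; substituting u = h(x) collapses the integral.
Check: d/dx[- \frac{\cos{\left(x^{2} + \frac{5 x}{2} \right)}}{3}] = \frac{2 x \sin{\left(x^{2} + \frac{5 x}{2} \right)}}{3} + \frac{5 \sin{\left(x^{2} + \frac{5 x}{2} \right)}}{6} = f(x).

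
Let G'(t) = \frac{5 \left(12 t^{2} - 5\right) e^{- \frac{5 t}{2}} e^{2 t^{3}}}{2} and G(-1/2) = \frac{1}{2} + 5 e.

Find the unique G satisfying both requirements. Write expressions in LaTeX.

The substitution u = 2 t^{3} - \frac{5 t}{2} works: G'(t) is exactly (dG/du)*(du/dt) for that inner function.
A general antiderivative is 5 e^{2 t^{3} - \frac{5 t}{2}} + C.
The condition gives C = \frac{1}{2} + 5 e - (5 e) = \frac{1}{2}.
So G(t) = \frac{1}{2} + 5 e^{- \frac{5 t}{2}} e^{2 t^{3}}.
Check: d/dt[\frac{1}{2} + 5 e^{- \frac{5 t}{2}} e^{2 t^{3}}] = \frac{\left(60 t^{2} e^{2 t^{3}} - 25 e^{2 t^{3}}\right) e^{- \frac{5 t}{2}}}{2}, which equals G'(t).

G(t) = \frac{1}{2} + 5 e^{- \frac{5 t}{2}} e^{2 t^{3}}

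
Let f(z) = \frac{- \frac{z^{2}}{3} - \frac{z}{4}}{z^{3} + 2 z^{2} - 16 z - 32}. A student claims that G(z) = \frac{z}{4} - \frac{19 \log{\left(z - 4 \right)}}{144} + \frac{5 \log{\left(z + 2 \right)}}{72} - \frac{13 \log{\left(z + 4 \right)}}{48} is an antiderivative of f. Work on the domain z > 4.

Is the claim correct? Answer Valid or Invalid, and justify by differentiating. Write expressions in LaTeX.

d/dz[G] = \frac{3 z^{3} + 2 z^{2} - 51 z - 96}{12 z^{3} + 24 z^{2} - 192 z - 384}
d/dz[G] - f(z) = \frac{1}{4} != 0.

Invalid: d/dz[G] - f = \frac{1}{4}, which is not 0.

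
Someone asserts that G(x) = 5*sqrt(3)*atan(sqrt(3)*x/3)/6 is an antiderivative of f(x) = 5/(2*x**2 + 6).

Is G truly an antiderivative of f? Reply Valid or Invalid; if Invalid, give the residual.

Valid: G'(x) = f(x).

d/dx[G] = 5/(2*x**2 + 6)
This equals f(x) exactly, so the claim holds.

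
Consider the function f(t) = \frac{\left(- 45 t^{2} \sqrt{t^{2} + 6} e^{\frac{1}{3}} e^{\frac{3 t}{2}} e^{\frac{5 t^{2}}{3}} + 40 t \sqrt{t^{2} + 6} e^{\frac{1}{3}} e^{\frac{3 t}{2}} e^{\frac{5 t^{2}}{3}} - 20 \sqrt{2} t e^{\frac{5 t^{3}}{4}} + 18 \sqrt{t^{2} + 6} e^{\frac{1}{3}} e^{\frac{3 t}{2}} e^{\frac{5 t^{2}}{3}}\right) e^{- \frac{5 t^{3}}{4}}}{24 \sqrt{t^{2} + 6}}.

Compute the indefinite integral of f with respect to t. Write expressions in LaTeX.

Any candidate F(t) must reproduce f(t) exactly when differentiated.
Check: d/dt[\frac{- 5 \sqrt{2} \sqrt{t^{2} + 6} + 3 e^{\frac{1}{3}} e^{\frac{3 t}{2}} e^{\frac{5 t^{2}}{3}} e^{- \frac{5 t^{3}}{4}}}{6}] = \frac{\left(- 45 t^{2} \sqrt{t^{2} + 6} e^{\frac{1}{3}} e^{\frac{3 t}{2}} e^{\frac{5 t^{2}}{3}} + 40 t \sqrt{t^{2} + 6} e^{\frac{1}{3}} e^{\frac{3 t}{2}} e^{\frac{5 t^{2}}{3}} - 20 \sqrt{2} t e^{\frac{5 t^{3}}{4}} + 18 \sqrt{t^{2} + 6} e^{\frac{1}{3}} e^{\frac{3 t}{2}} e^{\frac{5 t^{2}}{3}}\right) e^{- \frac{5 t^{3}}{4}}}{24 \sqrt{t^{2} + 6}} = f(t).

F(t) = \frac{- 5 \sqrt{2} \sqrt{t^{2} + 6} + 3 e^{\frac{1}{3}} e^{\frac{3 t}{2}} e^{\frac{5 t^{2}}{3}} e^{- \frac{5 t^{3}}{4}}}{6} + C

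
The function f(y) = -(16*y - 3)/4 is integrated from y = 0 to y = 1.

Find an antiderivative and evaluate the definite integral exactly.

Differentiate the proposed F(y) back; it has to land on f(y) exactly.
F(y) = -2*y**2 + 3*y/4 is an antiderivative of f.
Check: d/dy[-2*y**2 + 3*y/4] = 3/4 - 4*y, which equals f(y).
F(1) = -5/4; F(0) = 0.
Integral = F(1) - F(0) = -5/4.

Antiderivative: F(y) = -2*y**2 + 3*y/4; value = -5/4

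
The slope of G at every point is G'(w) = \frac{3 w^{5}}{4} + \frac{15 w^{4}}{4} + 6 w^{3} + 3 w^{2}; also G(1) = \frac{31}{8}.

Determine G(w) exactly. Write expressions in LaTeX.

G(w) = \frac{w^{6}}{8} + \frac{3 w^{5}}{4} + \frac{3 w^{4}}{2} + w^{3} + \frac{1}{2}

The substitution u = - \frac{w^{2}}{2} - w works: G'(w) is exactly (dG/du)*(du/dw) for that inner function.
A general antiderivative is - \left(- \frac{w^{2}}{2} - w\right)^{3} + C.
The condition gives C = \frac{31}{8} - (\frac{27}{8}) = \frac{1}{2}.
So G(w) = \frac{w^{6}}{8} + \frac{3 w^{5}}{4} + \frac{3 w^{4}}{2} + w^{3} + \frac{1}{2}.
Check: d/dw[\frac{w^{6}}{8} + \frac{3 w^{5}}{4} + \frac{3 w^{4}}{2} + w^{3} + \frac{1}{2}] = \frac{3 w^{5}}{4} + \frac{15 w^{4}}{4} + 6 w^{3} + 3 w^{2} = G'(w).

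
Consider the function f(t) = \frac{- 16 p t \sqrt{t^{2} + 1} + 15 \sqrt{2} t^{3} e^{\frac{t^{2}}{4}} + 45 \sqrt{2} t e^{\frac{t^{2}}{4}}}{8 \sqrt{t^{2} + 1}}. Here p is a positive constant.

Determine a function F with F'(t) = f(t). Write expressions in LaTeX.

An antiderivative F(t) passes only if d/dt[F] lands on f(t) exactly.
Check: d/dt[- p t^{2} + \frac{15 \sqrt{2 t^{2} + 2} e^{\frac{t^{2}}{4}}}{4}] = \frac{- 16 p t \sqrt{t^{2} + 1} + 15 \sqrt{2} t^{3} e^{\frac{t^{2}}{4}} + 45 \sqrt{2} t e^{\frac{t^{2}}{4}}}{8 \sqrt{t^{2} + 1}} = f(t).

An antiderivative is F(t) = - p t^{2} + \frac{15 \sqrt{2 t^{2} + 2} e^{\frac{t^{2}}{4}}}{4}.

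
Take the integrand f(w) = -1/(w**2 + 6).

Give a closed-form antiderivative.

A first test for any F(w): its w-derivative must equal f(w) identically.
Check: d/dw[-sqrt(6)*atan(sqrt(6)*w/6)/6] = -1/(w**2 + 6) = f(w).

An antiderivative is F(w) = -sqrt(6)*atan(sqrt(6)*w/6)/6.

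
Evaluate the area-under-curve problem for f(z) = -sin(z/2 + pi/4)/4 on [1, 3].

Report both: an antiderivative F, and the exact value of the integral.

Any candidate F(z) must reproduce f(z) exactly when differentiated.
F(z) = cos(z/2 + pi/4)/2 is an antiderivative of f.
Check: d/dz[cos(z/2 + pi/4)/2] = -sin(z/2 + pi/4)/4 = f(z).
F(3) = cos(pi/4 + 3/2)/2; F(1) = cos(1/2 + pi/4)/2.
Integral = F(3) - F(1) = cos(pi/4 + 3/2)/2 - cos(1/2 + pi/4)/2.

Antiderivative: F(z) = cos(z/2 + pi/4)/2; value = cos(pi/4 + 3/2)/2 - cos(1/2 + pi/4)/2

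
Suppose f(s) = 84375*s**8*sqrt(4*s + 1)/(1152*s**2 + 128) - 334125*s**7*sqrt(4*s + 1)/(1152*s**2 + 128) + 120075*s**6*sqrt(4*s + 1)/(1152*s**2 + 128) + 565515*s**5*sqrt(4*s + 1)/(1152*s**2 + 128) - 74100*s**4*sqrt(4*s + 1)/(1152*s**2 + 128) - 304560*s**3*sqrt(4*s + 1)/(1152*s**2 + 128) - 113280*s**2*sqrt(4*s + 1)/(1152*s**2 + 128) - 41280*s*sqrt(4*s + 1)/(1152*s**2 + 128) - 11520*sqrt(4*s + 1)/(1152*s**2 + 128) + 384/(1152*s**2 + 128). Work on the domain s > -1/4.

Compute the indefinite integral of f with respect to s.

The integrand splits into summands that can be handled one at a time.
Check: d/ds[(2500*s**7*sqrt(4*s + 1) - 11375*s**6*sqrt(4*s + 1) + 4200*s**5*sqrt(4*s + 1) + 29960*s**4*sqrt(4*s + 1) - 4480*s**3*sqrt(4*s + 1) - 33600*s**2*sqrt(4*s + 1) - 17920*s*sqrt(4*s + 1) - 2560*sqrt(4*s + 1) + 256*atan(3*s))/256] = (337500*s**9 - 1252125*s**8 + 146175*s**7 + 2382135*s**6 + 269115*s**5 - 1292340*s**4 - 757680*s**3 - 278400*s**2 - 87360*s + 384*sqrt(4*s + 1) - 11520)/(1152*s**2*sqrt(4*s + 1) + 128*sqrt(4*s + 1)), which equals f(s).

F(s) = (2500*s**7*sqrt(4*s + 1) - 11375*s**6*sqrt(4*s + 1) + 4200*s**5*sqrt(4*s + 1) + 29960*s**4*sqrt(4*s + 1) - 4480*s**3*sqrt(4*s + 1) - 33600*s**2*sqrt(4*s + 1) - 17920*s*sqrt(4*s + 1) - 2560*sqrt(4*s + 1) + 256*atan(3*s))/256 + C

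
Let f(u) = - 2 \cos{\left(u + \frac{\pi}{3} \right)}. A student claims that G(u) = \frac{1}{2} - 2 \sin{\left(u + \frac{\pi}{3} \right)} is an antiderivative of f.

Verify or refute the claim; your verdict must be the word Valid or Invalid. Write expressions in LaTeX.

d/du[G] = - 2 \cos{\left(u + \frac{\pi}{3} \right)}
This equals f(u) exactly, so the claim holds.

Valid - differentiating G returns exactly f.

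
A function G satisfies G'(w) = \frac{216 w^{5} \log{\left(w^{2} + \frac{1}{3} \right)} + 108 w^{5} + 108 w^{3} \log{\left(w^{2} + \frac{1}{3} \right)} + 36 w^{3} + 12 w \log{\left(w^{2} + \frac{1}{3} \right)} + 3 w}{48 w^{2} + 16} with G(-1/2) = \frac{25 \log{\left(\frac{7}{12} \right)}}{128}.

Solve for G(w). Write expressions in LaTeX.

G(w) = \frac{\left(- 6 w^{2} - 1\right)^{2} \log{\left(w^{2} + \frac{1}{3} \right)}}{32}

G'(w) has the shape u'v + uv' for u = \frac{\left(- \frac{3 w^{2}}{2} - \frac{1}{4}\right)^{2}}{2} and v = \log{\left(w^{2} + \frac{1}{3} \right)} — it is the derivative of the product u*v.
A general antiderivative is \frac{\left(- \frac{3 w^{2}}{2} - \frac{1}{4}\right)^{2} \log{\left(w^{2} + \frac{1}{3} \right)}}{2} + C.
The condition gives C = \frac{25 \log{\left(\frac{7}{12} \right)}}{128} - (\frac{25 \log{\left(\frac{7}{12} \right)}}{128}) = 0.
So G(w) = \frac{\left(- 6 w^{2} - 1\right)^{2} \log{\left(w^{2} + \frac{1}{3} \right)}}{32}.
Check: d/dw[\frac{\left(- 6 w^{2} - 1\right)^{2} \log{\left(w^{2} + \frac{1}{3} \right)}}{32}] = \frac{216 w^{5} \log{\left(w^{2} + \frac{1}{3} \right)} + 108 w^{5} + 108 w^{3} \log{\left(w^{2} + \frac{1}{3} \right)} + 36 w^{3} + 12 w \log{\left(w^{2} + \frac{1}{3} \right)} + 3 w}{48 w^{2} + 16} = G'(w).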